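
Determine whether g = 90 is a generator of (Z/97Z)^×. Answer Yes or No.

Yes

φ(97) = 97 − 1 = 96 = 2^5 · 3.
An element g generates (Z/97Z)^× iff g^(96/q) ≢ 1 (mod 97) for each prime q ∈ {2, 3}.
90^48 ≡ 96 (mod 97)  [q = 2: ≢ 1 ✓]
90^32 ≡ 35 (mod 97)  [q = 3: ≢ 1 ✓]
None equal 1, so ord_97(90) = 96: 90 is a primitive root.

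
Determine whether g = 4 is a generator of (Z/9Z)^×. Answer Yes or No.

φ(9) = φ(3^2) = 3·(3−1) = 6 = 2 · 3.
An element g generates (Z/9Z)^× iff g^(6/q) ≢ 1 (mod 9) for each prime q ∈ {2, 3}.
4^3 ≡ 1 (mod 9)  [q = 2: ≡ 1 ✗]
4^2 ≡ 7 (mod 9)  [q = 3: ≢ 1 ✓]
The check at q = 2 fails, so 4 generates a proper subgroup.

No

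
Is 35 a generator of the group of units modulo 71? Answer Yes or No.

φ(71) = 71 − 1 = 70 = 2 · 5 · 7.
It suffices to check that the order of 35 is not a proper divisor of 70: compute 35^(70/q) for q ∈ {2, 5, 7}.
35^35 ≡ 70 (mod 71)  [q = 2: ≢ 1 ✓]
35^14 ≡ 25 (mod 71)  [q = 5: ≢ 1 ✓]
35^10 ≡ 45 (mod 71)  [q = 7: ≢ 1 ✓]
All checks pass, so 35 has order 70 and is a primitive root modulo 71.

Yes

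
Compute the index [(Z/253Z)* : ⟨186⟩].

10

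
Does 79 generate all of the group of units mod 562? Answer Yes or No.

No

φ(562) = φ(2)·φ(281) = 1·280 = 280 = 2^3 · 5 · 7.
79 is a primitive root mod 562 iff 79^(φ(562)/q) ≢ 1 for every prime q | φ(562), i.e. q ∈ {2, 5, 7}.
79^140 ≡ 1 (mod 562)  [q = 2: ≡ 1 ✗]
79^56 ≡ 1 (mod 562)  [q = 5: ≡ 1 ✗]
79^40 ≡ 181 (mod 562)  [q = 7: ≢ 1 ✓]
79^140 ≡ 1 shows ord(79) | 140, strictly less than φ(562); not a primitive root.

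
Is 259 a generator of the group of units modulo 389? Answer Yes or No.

Yes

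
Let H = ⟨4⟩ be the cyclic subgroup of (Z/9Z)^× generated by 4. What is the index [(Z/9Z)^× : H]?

By Lagrange's theorem, ord_9(4) divides φ(9) = φ(3^2) = 3·(3−1) = 6 = 2 · 3.
Divisors of 6: 1, 2, 3, 6.
Compute 4^d (mod 9) for the divisors d until we hit 1:
4^1 ≡ 4
4^2 ≡ 7
4^3 ≡ 1
Thus |⟨4⟩| = ord(4) = 3.
The index is φ(9) / ord(4) = 6 / 3 = 2.

2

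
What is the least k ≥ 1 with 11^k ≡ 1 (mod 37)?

6

ord(11) | φ(37) = 37 − 1 = 36 = 2^2 · 3^2.
Divisors of 36: 1, 2, 3, 4, 6, 9, 12, 18, 36.
Test each divisor d:
11^1 ≡ 11 (mod 37)
11^2 ≡ 10 (mod 37)
11^3 ≡ 36 (mod 37)
11^4 ≡ 26 (mod 37)
11^6 ≡ 1 (mod 37) ✓
So ord_37(11) = 6.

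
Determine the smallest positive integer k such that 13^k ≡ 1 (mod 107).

53

Since 13 ∈ (Z/107Z)^×, its order divides φ(107) = 107 − 1 = 106 = 2 · 53.
Divisors of 106: 1, 2, 53, 106.
Check 13^d mod 107 for each divisor in increasing order:
13^1 ≡ 13 (mod 107)
13^2 ≡ 62 (mod 107)
13^53 ≡ 1 (mod 107) ✓
The smallest such exponent is 53, so the order of 13 is 53.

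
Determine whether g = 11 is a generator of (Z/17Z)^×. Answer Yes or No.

φ(17) = 17 − 1 = 16 = 2^4.
It suffices to check that the order of 11 is not a proper divisor of 16: compute 11^(16/q) for q ∈ {2}.
11^8 ≡ 16 (mod 17)  [q = 2: ≢ 1 ✓]
None equal 1, so ord_17(11) = 16: 11 is a primitive root.

Yes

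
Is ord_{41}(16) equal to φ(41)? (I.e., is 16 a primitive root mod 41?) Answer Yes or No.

φ(41) = 41 − 1 = 40 = 2^3 · 5.
16 is a primitive root mod 41 iff 16^(φ(41)/q) ≢ 1 for every prime q | φ(41), i.e. q ∈ {2, 5}.
16^20 ≡ 1 (mod 41)  [q = 2: ≡ 1 ✗]
16^8 ≡ 37 (mod 41)  [q = 5: ≢ 1 ✓]
Since 16^20 ≡ 1, the order of 16 divides 20 < 40, so 16 is not a primitive root.

No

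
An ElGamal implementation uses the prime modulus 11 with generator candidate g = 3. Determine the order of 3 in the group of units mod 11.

5

The order of 3 must divide φ(11) = 11 − 1 = 10 = 2 · 5.
Divisors of 10: 1, 2, 5, 10.
Compute 3^d (mod 11) for the divisors d until we hit 1:
3^1 ≡ 3 (mod 11)
3^2 ≡ 9 (mod 11)
3^5 ≡ 1 (mod 11) ✓
So ord_11(3) = 5.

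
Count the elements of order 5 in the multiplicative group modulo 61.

φ(61) = 61 − 1 = 60 = 2^2 · 3 · 5.
In a cyclic group of order 60, there are φ(d) elements of order d for each divisor d of 60, and zero for non-divisors.
5 | 60, and φ(5) = 5 − 1 = 4.

4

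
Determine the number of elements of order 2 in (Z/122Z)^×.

1

φ(122) = φ(2)·φ(61) = 1·60 = 60 = 2^2 · 3 · 5.
(Z/122Z)^× is cyclic (|G| = 60); a cyclic group of order m has exactly φ(d) elements of each order d | m, and none otherwise.
2 | 60, and φ(2) = 2 − 1 = 1.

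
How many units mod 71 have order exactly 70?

24

φ(71) = 71 − 1 = 70 = 2 · 5 · 7.
In a cyclic group of order 70, there are φ(d) elements of order d for each divisor d of 70, and zero for non-divisors.
70 = 2 · 5 · 7 divides 70, and φ(70) = 24.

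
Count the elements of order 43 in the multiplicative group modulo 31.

0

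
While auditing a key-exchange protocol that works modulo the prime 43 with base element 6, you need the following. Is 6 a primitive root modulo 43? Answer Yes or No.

No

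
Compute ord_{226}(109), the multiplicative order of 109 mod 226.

7

By Lagrange's theorem, ord_226(109) divides φ(226) = φ(2)·φ(113) = 1·112 = 112 = 2^4 · 7.
Divisors of 112: 1, 2, 4, 7, 8, 14, 16, 28, 56, 112.
Compute 109^d (mod 226) for the divisors d until we hit 1:
109^1 ≡ 109
109^2 ≡ 129
109^4 ≡ 143
109^7 ≡ 1
Hence ord(109) = 7.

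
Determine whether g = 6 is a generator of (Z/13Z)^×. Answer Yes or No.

φ(13) = 13 − 1 = 12 = 2^2 · 3.
An element g generates (Z/13Z)^× iff g^(12/q) ≢ 1 (mod 13) for each prime q ∈ {2, 3}.
6^6 ≡ 12 (mod 13)  [q = 2: ≢ 1 ✓]
6^4 ≡ 9 (mod 13)  [q = 3: ≢ 1 ✓]
None equal 1, so ord_13(6) = 12: 6 is a primitive root.

Yes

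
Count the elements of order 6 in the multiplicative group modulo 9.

2

φ(9) = φ(3^2) = 3·(3−1) = 6 = 2 · 3.
Since (Z/9Z)^× is cyclic of order 6, the number of elements of order d is φ(d) when d | 6 and 0 otherwise.
6 = 2 · 3 divides 6, and φ(6) = 2.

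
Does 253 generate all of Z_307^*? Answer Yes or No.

φ(307) = 307 − 1 = 306 = 2 · 3^2 · 17.
Test 253^(306/q) mod 307 for each prime factor q of 306:
253^153 ≡ 306 (mod 307)  [q = 2: ≢ 1 ✓]
253^102 ≡ 1 (mod 307)  [q = 3: ≡ 1 ✗]
253^18 ≡ 304 (mod 307)  [q = 17: ≢ 1 ✓]
Since 253^102 ≡ 1, the order of 253 divides 102 < 306, so 253 is not a primitive root.

No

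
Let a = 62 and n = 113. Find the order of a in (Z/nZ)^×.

The order of 62 must divide φ(113) = 113 − 1 = 112 = 2^4 · 7.
Divisors of 112: 1, 2, 4, 7, 8, 14, 16, 28, 56, 112.
Check 62^d mod 113 for each divisor in increasing order:
62^1 ≡ 62
62^2 ≡ 2
62^4 ≡ 4
62^7 ≡ 44
62^8 ≡ 16
62^14 ≡ 15
62^16 ≡ 30
62^28 ≡ 112
62^56 ≡ 1
Therefore the multiplicative order of 62 modulo 113 is 56.

56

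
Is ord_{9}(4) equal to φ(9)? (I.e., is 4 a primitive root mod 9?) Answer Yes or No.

No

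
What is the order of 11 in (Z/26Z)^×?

ord(11) | φ(26) = φ(2)·φ(13) = 1·12 = 12 = 2^2 · 3.
Divisors of 12: 1, 2, 3, 4, 6, 12.
Check 11^d mod 26 for each divisor in increasing order:
11^1 ≡ 11 (mod 26)
11^2 ≡ 17 (mod 26)
11^3 ≡ 5 (mod 26)
11^4 ≡ 3 (mod 26)
11^6 ≡ 25 (mod 26)
11^12 ≡ 1 (mod 26) ✓
Hence ord(11) = 12.

12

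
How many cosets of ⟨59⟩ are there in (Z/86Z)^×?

6

By Lagrange's theorem, ord_86(59) divides φ(86) = φ(2)·φ(43) = 1·42 = 42 = 2 · 3 · 7.
Divisors of 42: 1, 2, 3, 6, 7, 14, 21, 42.
Compute 59^d (mod 86) for the divisors d until we hit 1:
59^1 ≡ 59 (mod 86)
59^2 ≡ 41 (mod 86)
59^3 ≡ 11 (mod 86)
59^6 ≡ 35 (mod 86)
59^7 ≡ 1 (mod 86) ✓
The order of 59 is 7, so the subgroup it generates has 7 elements.
Index = |(Z/86Z)^×| / |⟨59⟩| = 42 / 7 = 6.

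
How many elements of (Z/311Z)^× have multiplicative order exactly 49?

φ(311) = 311 − 1 = 310 = 2 · 5 · 31.
(Z/311Z)^× is cyclic (|G| = 310); a cyclic group of order m has exactly φ(d) elements of each order d | m, and none otherwise.
49 does not divide 310, so no element of (Z/311Z)^× has order 49.

0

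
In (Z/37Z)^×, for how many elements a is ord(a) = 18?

φ(37) = 37 − 1 = 36 = 2^2 · 3^2.
In a cyclic group of order 36, there are φ(d) elements of order d for each divisor d of 36, and zero for non-divisors.
18 = 2 · 3^2 divides 36, and φ(18) = 6.

6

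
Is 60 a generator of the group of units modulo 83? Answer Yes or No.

Yes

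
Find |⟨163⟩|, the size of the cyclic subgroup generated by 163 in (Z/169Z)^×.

156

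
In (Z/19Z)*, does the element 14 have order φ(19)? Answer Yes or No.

φ(19) = 19 − 1 = 18 = 2 · 3^2.
An element g generates (Z/19Z)^× iff g^(18/q) ≢ 1 (mod 19) for each prime q ∈ {2, 3}.
14^9 ≡ 18 (mod 19)  [q = 2: ≢ 1 ✓]
14^6 ≡ 7 (mod 19)  [q = 3: ≢ 1 ✓]
None equal 1, so ord_19(14) = 18: 14 is a primitive root.

Yes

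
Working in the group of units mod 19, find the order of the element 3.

ord(3) | φ(19) = 19 − 1 = 18 = 2 · 3^2.
Divisors of 18: 1, 2, 3, 6, 9, 18.
Evaluate successive powers at the divisors of 18:
3^1 ≡ 3 (mod 19)
3^2 ≡ 9 (mod 19)
3^3 ≡ 8 (mod 19)
3^6 ≡ 7 (mod 19)
3^9 ≡ 18 (mod 19)
3^18 ≡ 1 (mod 19) ✓
So ord_19(3) = 18.

18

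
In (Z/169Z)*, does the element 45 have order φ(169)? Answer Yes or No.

Yes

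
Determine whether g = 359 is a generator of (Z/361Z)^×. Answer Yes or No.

No

φ(361) = φ(19^2) = 19·(19−1) = 342 = 2 · 3^2 · 19.
Test 359^(342/q) mod 361 for each prime factor q of 342:
359^171 ≡ 1 (mod 361)  [q = 2: ≡ 1 ✗]
359^114 ≡ 292 (mod 361)  [q = 3: ≢ 1 ✓]
359^18 ≡ 58 (mod 361)  [q = 19: ≢ 1 ✓]
The check at q = 2 fails, so 359 generates a proper subgroup.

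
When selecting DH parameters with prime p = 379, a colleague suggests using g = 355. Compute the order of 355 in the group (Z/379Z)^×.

ord(355) | φ(379) = 379 − 1 = 378 = 2 · 3^3 · 7.
Divisors of 378: 1, 2, 3, 6, 7, 9, 14, 18, 21, 27, 42, 54, 63, 126, 189, 378.
Evaluate successive powers at the divisors of 378:
355^1 ≡ 355 (mod 379)
355^2 ≡ 197 (mod 379)
355^3 ≡ 199 (mod 379)
355^6 ≡ 185 (mod 379)
355^7 ≡ 108 (mod 379)
355^9 ≡ 52 (mod 379)
355^14 ≡ 294 (mod 379)
355^18 ≡ 51 (mod 379)
355^21 ≡ 295 (mod 379)
355^27 ≡ 378 (mod 379)
355^42 ≡ 234 (mod 379)
355^54 ≡ 1 (mod 379) ✓
Therefore the multiplicative order of 355 modulo 379 is 54.

54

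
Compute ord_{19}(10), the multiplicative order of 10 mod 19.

By Lagrange's theorem, ord_19(10) divides φ(19) = 19 − 1 = 18 = 2 · 3^2.
Divisors of 18: 1, 2, 3, 6, 9, 18.
Compute 10^d (mod 19) for the divisors d until we hit 1:
10^1 ≡ 10 (mod 19)
10^2 ≡ 5 (mod 19)
10^3 ≡ 12 (mod 19)
10^6 ≡ 11 (mod 19)
10^9 ≡ 18 (mod 19)
10^18 ≡ 1 (mod 19) ✓
Hence ord(10) = 18.

18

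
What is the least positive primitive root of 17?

φ(17) = 17 − 1 = 16 = 2^4.
g is a primitive root iff g^(16/q) ≢ 1 (mod 17) for each prime q ∈ {2}.
g = 2: 2^8 ≡ 1 — hits 1, so not a primitive root.
g = 3: 3^8 ≡ 16 — none is 1, so 3 is a primitive root.
Hence the least primitive root of 17 is 3.

3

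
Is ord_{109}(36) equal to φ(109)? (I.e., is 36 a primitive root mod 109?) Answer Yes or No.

No

φ(109) = 109 − 1 = 108 = 2^2 · 3^3.
36 is a primitive root mod 109 iff 36^(φ(109)/q) ≢ 1 for every prime q | φ(109), i.e. q ∈ {2, 3}.
36^54 ≡ 1 (mod 109)  [q = 2: ≡ 1 ✗]
36^36 ≡ 45 (mod 109)  [q = 3: ≢ 1 ✓]
Since 36^54 ≡ 1, the order of 36 divides 54 < 108, so 36 is not a primitive root.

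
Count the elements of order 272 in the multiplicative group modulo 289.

128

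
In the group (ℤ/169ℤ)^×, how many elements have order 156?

48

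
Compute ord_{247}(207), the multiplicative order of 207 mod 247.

Since 207 ∈ (Z/247Z)^×, its order divides φ(247) = φ(13·19) = (13−1)·(19−1) = 12·18 = 216 = 2^3 · 3^3.
Divisors of 216: 1, 2, 3, 4, 6, 8, 9, 12, 18, 24, 27, 36, 54, 72, 108, 216.
Compute 207^d (mod 247) for the divisors d until we hit 1:
207^1 ≡ 207 (mod 247)
207^2 ≡ 118 (mod 247)
207^3 ≡ 220 (mod 247)
207^4 ≡ 92 (mod 247)
207^6 ≡ 235 (mod 247)
207^8 ≡ 66 (mod 247)
207^9 ≡ 77 (mod 247)
207^12 ≡ 144 (mod 247)
207^18 ≡ 1 (mod 247) ✓
So ord_247(207) = 18.

18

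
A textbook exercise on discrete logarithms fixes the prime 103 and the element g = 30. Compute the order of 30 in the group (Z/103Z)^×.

17

Since 30 ∈ (Z/103Z)^×, its order divides φ(103) = 103 − 1 = 102 = 2 · 3 · 17.
Divisors of 102: 1, 2, 3, 6, 17, 34, 51, 102.
Check 30^d mod 103 for each divisor in increasing order:
30^1 ≡ 30
30^2 ≡ 76
30^3 ≡ 14
30^6 ≡ 93
30^17 ≡ 1
Hence ord(30) = 17.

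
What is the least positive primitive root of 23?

5

φ(23) = 23 − 1 = 22 = 2 · 11.
g is a primitive root iff g^(22/q) ≢ 1 (mod 23) for each prime q ∈ {2, 11}.
g = 2: 2^11 ≡ 1 — hits 1, so not a primitive root.
g = 3: 3^11 ≡ 1 — hits 1, so not a primitive root.
g = 4: 4^11 ≡ 1 — hits 1, so not a primitive root.
g = 5: 5^11 ≡ 22; 5^2 ≡ 2 — none is 1, so 5 is a primitive root.
The smallest primitive root modulo 23 is 5.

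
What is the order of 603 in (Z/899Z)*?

105

By Lagrange's theorem, ord_899(603) divides φ(899) = φ(29·31) = (29−1)·(31−1) = 28·30 = 840 = 2^3 · 3 · 5 · 7.
Divisors of 840: 1, 2, 3, 4, 5, 6, 7, 8, 10, 12, 14, 15, 20, 21, 24, 28, 30, 35, 40, 42, 56, 60, 70, 84, 105, 120, 140, 168, 210, 280, 420, 840.
Test each divisor d:
603^1 ≡ 603 (mod 899)
603^2 ≡ 413 (mod 899)
603^3 ≡ 16 (mod 899)
603^4 ≡ 658 (mod 899)
603^5 ≡ 315 (mod 899)
603^6 ≡ 256 (mod 899)
603^7 ≡ 639 (mod 899)
603^8 ≡ 545 (mod 899)
603^10 ≡ 335 (mod 899)
603^12 ≡ 808 (mod 899)
603^14 ≡ 175 (mod 899)
603^15 ≡ 342 (mod 899)
603^20 ≡ 749 (mod 899)
603^21 ≡ 349 (mod 899)
603^24 ≡ 190 (mod 899)
603^28 ≡ 59 (mod 899)
603^30 ≡ 94 (mod 899)
603^35 ≡ 842 (mod 899)
603^40 ≡ 25 (mod 899)
603^42 ≡ 436 (mod 899)
603^56 ≡ 784 (mod 899)
603^60 ≡ 745 (mod 899)
603^70 ≡ 552 (mod 899)
603^84 ≡ 407 (mod 899)
603^105 ≡ 1 (mod 899) ✓
Therefore the multiplicative order of 603 modulo 899 is 105.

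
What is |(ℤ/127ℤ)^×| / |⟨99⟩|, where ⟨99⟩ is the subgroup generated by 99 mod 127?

ord(99) | φ(127) = 127 − 1 = 126 = 2 · 3^2 · 7.
Divisors of 126: 1, 2, 3, 6, 7, 9, 14, 18, 21, 42, 63, 126.
Compute 99^d (mod 127) for the divisors d until we hit 1:
99^1 ≡ 99 (mod 127)
99^2 ≡ 22 (mod 127)
99^3 ≡ 19 (mod 127)
99^6 ≡ 107 (mod 127)
99^7 ≡ 52 (mod 127)
99^9 ≡ 1 (mod 127) ✓
So ord_127(99) = 9, hence |⟨99⟩| = 9.
The index is φ(127) / ord(99) = 126 / 9 = 14.

14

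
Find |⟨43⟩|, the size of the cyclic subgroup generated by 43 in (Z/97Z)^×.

24

The order of 43 must divide φ(97) = 97 − 1 = 96 = 2^5 · 3.
Divisors of 96: 1, 2, 3, 4, 6, 8, 12, 16, 24, 32, 48, 96.
Compute 43^d (mod 97) for the divisors d until we hit 1:
43^1 ≡ 43 (mod 97)
43^2 ≡ 6 (mod 97)
43^3 ≡ 64 (mod 97)
43^4 ≡ 36 (mod 97)
43^6 ≡ 22 (mod 97)
43^8 ≡ 35 (mod 97)
43^12 ≡ 96 (mod 97)
43^16 ≡ 61 (mod 97)
43^24 ≡ 1 (mod 97) ✓
The smallest such exponent is 24, so the order of 43 is 24.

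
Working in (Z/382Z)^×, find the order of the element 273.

Since 273 ∈ (Z/382Z)^×, its order divides φ(382) = φ(2)·φ(191) = 1·190 = 190 = 2 · 5 · 19.
Divisors of 190: 1, 2, 5, 10, 19, 38, 95, 190.
Check 273^d mod 382 for each divisor in increasing order:
273^1 ≡ 273 (mod 382)
273^2 ≡ 39 (mod 382)
273^5 ≡ 381 (mod 382)
273^10 ≡ 1 (mod 382) ✓
Hence ord(273) = 10.

10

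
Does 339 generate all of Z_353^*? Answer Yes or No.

Yes

φ(353) = 353 − 1 = 352 = 2^5 · 11.
It suffices to check that the order of 339 is not a proper divisor of 352: compute 339^(352/q) for q ∈ {2, 11}.
339^176 ≡ 352 (mod 353)  [q = 2: ≢ 1 ✓]
339^32 ≡ 58 (mod 353)  [q = 11: ≢ 1 ✓]
Every test exponent gives a nontrivial residue, hence 339 generates the full group.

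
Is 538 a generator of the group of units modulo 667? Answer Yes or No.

667 = 23 · 29 is a product of two distinct odd primes, so (Z/667Z)^× ≅ (Z/23Z)^× × (Z/29Z)^× is not cyclic.
No primitive root modulo 667 exists; in particular 538 is not one.

No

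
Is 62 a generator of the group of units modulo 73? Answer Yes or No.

φ(73) = 73 − 1 = 72 = 2^3 · 3^2.
Test 62^(72/q) mod 73 for each prime factor q of 72:
62^36 ≡ 72 (mod 73)  [q = 2: ≢ 1 ✓]
62^24 ≡ 8 (mod 73)  [q = 3: ≢ 1 ✓]
Every test exponent gives a nontrivial residue, hence 62 generates the full group.

Yes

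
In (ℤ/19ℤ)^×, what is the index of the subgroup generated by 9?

ord(9) | φ(19) = 19 − 1 = 18 = 2 · 3^2.
Divisors of 18: 1, 2, 3, 6, 9, 18.
Compute 9^d (mod 19) for the divisors d until we hit 1:
9^1 ≡ 9 (mod 19)
9^2 ≡ 5 (mod 19)
9^3 ≡ 7 (mod 19)
9^6 ≡ 11 (mod 19)
9^9 ≡ 1 (mod 19) ✓
The order of 9 is 9, so the subgroup it generates has 9 elements.
[(Z/19Z)^× : ⟨9⟩] = 18/9 = 2.

2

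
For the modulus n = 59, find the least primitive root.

2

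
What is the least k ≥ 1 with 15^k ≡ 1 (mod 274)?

34

The order of 15 must divide φ(274) = φ(2)·φ(137) = 1·136 = 136 = 2^3 · 17.
Divisors of 136: 1, 2, 4, 8, 17, 34, 68, 136.
Test each divisor d:
15^1 ≡ 15 (mod 274)
15^2 ≡ 225 (mod 274)
15^4 ≡ 209 (mod 274)
15^8 ≡ 115 (mod 274)
15^17 ≡ 273 (mod 274)
15^34 ≡ 1 (mod 274) ✓
Hence ord(15) = 34.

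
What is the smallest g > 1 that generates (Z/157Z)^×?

φ(157) = 157 − 1 = 156 = 2^2 · 3 · 13.
g is a primitive root iff g^(156/q) ≢ 1 (mod 157) for each prime q ∈ {2, 3, 13}.
g = 2: 2^78 ≡ 156; 2^52 ≡ 1 — hits 1, so not a primitive root.
g = 3: 3^78 ≡ 1 — hits 1, so not a primitive root.
g = 4: 4^78 ≡ 1 — hits 1, so not a primitive root.
g = 5: 5^78 ≡ 156; 5^52 ≡ 12; 5^12 ≡ 130 — none is 1, so 5 is a primitive root.
The smallest primitive root modulo 157 is 5.

5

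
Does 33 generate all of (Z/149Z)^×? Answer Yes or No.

φ(149) = 149 − 1 = 148 = 2^2 · 37.
It suffices to check that the order of 33 is not a proper divisor of 148: compute 33^(148/q) for q ∈ {2, 37}.
33^74 ≡ 1 (mod 149)  [q = 2: ≡ 1 ✗]
33^4 ≡ 30 (mod 149)  [q = 37: ≢ 1 ✓]
The check at q = 2 fails, so 33 generates a proper subgroup.

No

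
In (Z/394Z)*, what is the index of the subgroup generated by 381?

The order of 381 must divide φ(394) = φ(2)·φ(197) = 1·196 = 196 = 2^2 · 7^2.
Divisors of 196: 1, 2, 4, 7, 14, 28, 49, 98, 196.
Evaluate successive powers at the divisors of 196:
381^1 ≡ 381 (mod 394)
381^2 ≡ 169 (mod 394)
381^4 ≡ 193 (mod 394)
381^7 ≡ 317 (mod 394)
381^14 ≡ 19 (mod 394)
381^28 ≡ 361 (mod 394)
381^49 ≡ 211 (mod 394)
381^98 ≡ 393 (mod 394)
381^196 ≡ 1 (mod 394) ✓
The order of 381 is 196, so the subgroup it generates has 196 elements.
Index = |(Z/394Z)^×| / |⟨381⟩| = 196 / 196 = 1.

1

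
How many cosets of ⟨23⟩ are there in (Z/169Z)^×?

26

ord(23) | φ(169) = φ(13^2) = 13·(13−1) = 156 = 2^2 · 3 · 13.
Divisors of 156: 1, 2, 3, 4, 6, 12, 13, 26, 39, 52, 78, 156.
Check 23^d mod 169 for each divisor in increasing order:
23^1 ≡ 23 (mod 169)
23^2 ≡ 22 (mod 169)
23^3 ≡ 168 (mod 169)
23^4 ≡ 146 (mod 169)
23^6 ≡ 1 (mod 169) ✓
Thus |⟨23⟩| = ord(23) = 6.
Index = |(Z/169Z)^×| / |⟨23⟩| = 156 / 6 = 26.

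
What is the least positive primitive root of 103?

5

φ(103) = 103 − 1 = 102 = 2 · 3 · 17.
g is a primitive root iff g^(102/q) ≢ 1 (mod 103) for each prime q ∈ {2, 3, 17}.
g = 2: 2^51 ≡ 1 — hits 1, so not a primitive root.
g = 3: 3^51 ≡ 102; 3^34 ≡ 1 — hits 1, so not a primitive root.
g = 4: 4^51 ≡ 1 — hits 1, so not a primitive root.
g = 5: 5^51 ≡ 102; 5^34 ≡ 56; 5^6 ≡ 72 — none is 1, so 5 is a primitive root.
The smallest primitive root modulo 103 is 5.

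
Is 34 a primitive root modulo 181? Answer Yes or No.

No

φ(181) = 181 − 1 = 180 = 2^2 · 3^2 · 5.
An element g generates (Z/181Z)^× iff g^(180/q) ≢ 1 (mod 181) for each prime q ∈ {2, 3, 5}.
34^90 ≡ 1 (mod 181)  [q = 2: ≡ 1 ✗]
34^60 ≡ 132 (mod 181)  [q = 3: ≢ 1 ✓]
34^36 ≡ 59 (mod 181)  [q = 5: ≢ 1 ✓]
34^90 ≡ 1 shows ord(34) | 90, strictly less than φ(181); not a primitive root.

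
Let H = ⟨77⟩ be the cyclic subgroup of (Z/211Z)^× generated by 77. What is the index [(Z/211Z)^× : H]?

7

By Lagrange's theorem, ord_211(77) divides φ(211) = 211 − 1 = 210 = 2 · 3 · 5 · 7.
Divisors of 210: 1, 2, 3, 5, 6, 7, 10, 14, 15, 21, 30, 35, 42, 70, 105, 210.
Check 77^d mod 211 for each divisor in increasing order:
77^1 ≡ 77
77^2 ≡ 21
77^3 ≡ 140
77^5 ≡ 197
77^6 ≡ 188
77^7 ≡ 128
77^10 ≡ 196
77^14 ≡ 137
77^15 ≡ 210
77^21 ≡ 23
77^30 ≡ 1
The order of 77 is 30, so the subgroup it generates has 30 elements.
[(Z/211Z)^× : ⟨77⟩] = 210/30 = 7.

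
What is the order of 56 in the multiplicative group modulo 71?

The order of 56 must divide φ(71) = 71 − 1 = 70 = 2 · 5 · 7.
Divisors of 70: 1, 2, 5, 7, 10, 14, 35, 70.
Evaluate successive powers at the divisors of 70:
56^1 ≡ 56 (mod 71)
56^2 ≡ 12 (mod 71)
56^5 ≡ 41 (mod 71)
56^7 ≡ 66 (mod 71)
56^10 ≡ 48 (mod 71)
56^14 ≡ 25 (mod 71)
56^35 ≡ 70 (mod 71)
56^70 ≡ 1 (mod 71) ✓
The smallest such exponent is 70, so the order of 56 is 70.

70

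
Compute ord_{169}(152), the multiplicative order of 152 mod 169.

By Lagrange's theorem, ord_169(152) divides φ(169) = φ(13^2) = 13·(13−1) = 156 = 2^2 · 3 · 13.
Divisors of 156: 1, 2, 3, 4, 6, 12, 13, 26, 39, 52, 78, 156.
Evaluate successive powers at the divisors of 156:
152^1 ≡ 152 (mod 169)
152^2 ≡ 120 (mod 169)
152^3 ≡ 157 (mod 169)
152^4 ≡ 35 (mod 169)
152^6 ≡ 144 (mod 169)
152^12 ≡ 118 (mod 169)
152^13 ≡ 22 (mod 169)
152^26 ≡ 146 (mod 169)
152^39 ≡ 1 (mod 169) ✓
The smallest such exponent is 39, so the order of 152 is 39.

39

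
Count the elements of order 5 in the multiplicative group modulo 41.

4

φ(41) = 41 − 1 = 40 = 2^3 · 5.
(Z/41Z)^× is cyclic (|G| = 40); a cyclic group of order m has exactly φ(d) elements of each order d | m, and none otherwise.
5 | 40, and φ(5) = 5 − 1 = 4.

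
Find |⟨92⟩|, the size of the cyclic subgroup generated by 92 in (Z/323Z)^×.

By Lagrange's theorem, ord_323(92) divides φ(323) = φ(17·19) = (17−1)·(19−1) = 16·18 = 288 = 2^5 · 3^2.
Divisors of 288: 1, 2, 3, 4, 6, 8, 9, 12, 16, 18, 24, 32, 36, 48, 72, 96, 144, 288.
Test each divisor d:
92^1 ≡ 92
92^2 ≡ 66
92^3 ≡ 258
92^4 ≡ 157
92^6 ≡ 26
92^8 ≡ 101
92^9 ≡ 248
92^12 ≡ 30
92^16 ≡ 188
92^18 ≡ 134
92^24 ≡ 254
92^32 ≡ 137
92^36 ≡ 191
92^48 ≡ 239
92^72 ≡ 305
92^96 ≡ 273
92^144 ≡ 1
Therefore the multiplicative order of 92 modulo 323 is 144.

144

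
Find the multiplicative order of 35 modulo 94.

46

Since 35 ∈ (Z/94Z)^×, its order divides φ(94) = φ(2)·φ(47) = 1·46 = 46 = 2 · 23.
Divisors of 46: 1, 2, 23, 46.
Compute 35^d (mod 94) for the divisors d until we hit 1:
35^1 ≡ 35 (mod 94)
35^2 ≡ 3 (mod 94)
35^23 ≡ 93 (mod 94)
35^46 ≡ 1 (mod 94) ✓
Therefore the multiplicative order of 35 modulo 94 is 46.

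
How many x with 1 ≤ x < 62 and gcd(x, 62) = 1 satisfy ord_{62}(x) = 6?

φ(62) = φ(2)·φ(31) = 1·30 = 30 = 2 · 3 · 5.
Since (Z/62Z)^× is cyclic of order 30, the number of elements of order d is φ(d) when d | 30 and 0 otherwise.
6 = 2 · 3 divides 30, and φ(6) = 2.

2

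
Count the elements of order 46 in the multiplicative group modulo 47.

22

φ(47) = 47 − 1 = 46 = 2 · 23.
In a cyclic group of order 46, there are φ(d) elements of order d for each divisor d of 46, and zero for non-divisors.
46 = 2 · 23 divides 46, and φ(46) = 22.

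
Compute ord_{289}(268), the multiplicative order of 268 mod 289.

68

ord(268) | φ(289) = φ(17^2) = 17·(17−1) = 272 = 2^4 · 17.
Divisors of 272: 1, 2, 4, 8, 16, 17, 34, 68, 136, 272.
Test each divisor d:
268^1 ≡ 268 (mod 289)
268^2 ≡ 152 (mod 289)
268^4 ≡ 273 (mod 289)
268^8 ≡ 256 (mod 289)
268^16 ≡ 222 (mod 289)
268^17 ≡ 251 (mod 289)
268^34 ≡ 288 (mod 289)
268^68 ≡ 1 (mod 289) ✓
Hence ord(268) = 68.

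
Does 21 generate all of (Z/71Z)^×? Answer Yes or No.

φ(71) = 71 − 1 = 70 = 2 · 5 · 7.
Test 21^(70/q) mod 71 for each prime factor q of 70:
21^35 ≡ 70 (mod 71)  [q = 2: ≢ 1 ✓]
21^14 ≡ 5 (mod 71)  [q = 5: ≢ 1 ✓]
21^10 ≡ 30 (mod 71)  [q = 7: ≢ 1 ✓]
Every test exponent gives a nontrivial residue, hence 21 generates the full group.

Yes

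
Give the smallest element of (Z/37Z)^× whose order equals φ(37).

φ(37) = 37 − 1 = 36 = 2^2 · 3^2.
Test candidates g = 2, 3, … against the prime factors q ∈ {2, 3} of φ(37): g is a generator iff g^(36/q) ≢ 1 for every such q.
g = 2: 2^18 ≡ 36; 2^12 ≡ 26 — none is 1, so 2 is a primitive root.
So 2 is the smallest generator of (Z/37Z)^×.

2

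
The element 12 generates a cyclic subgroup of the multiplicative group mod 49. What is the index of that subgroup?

ord(12) | φ(49) = φ(7^2) = 7·(7−1) = 42 = 2 · 3 · 7.
Divisors of 42: 1, 2, 3, 6, 7, 14, 21, 42.
Check 12^d mod 49 for each divisor in increasing order:
12^1 ≡ 12
12^2 ≡ 46
12^3 ≡ 13
12^6 ≡ 22
12^7 ≡ 19
12^14 ≡ 18
12^21 ≡ 48
12^42 ≡ 1
So ord_49(12) = 42, hence |⟨12⟩| = 42.
The index is φ(49) / ord(12) = 42 / 42 = 1.

1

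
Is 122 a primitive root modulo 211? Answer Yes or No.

No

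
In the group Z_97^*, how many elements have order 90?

0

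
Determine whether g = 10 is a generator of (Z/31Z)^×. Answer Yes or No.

φ(31) = 31 − 1 = 30 = 2 · 3 · 5.
10 is a primitive root mod 31 iff 10^(φ(31)/q) ≢ 1 for every prime q | φ(31), i.e. q ∈ {2, 3, 5}.
10^15 ≡ 1 (mod 31)  [q = 2: ≡ 1 ✗]
10^10 ≡ 5 (mod 31)  [q = 3: ≢ 1 ✓]
10^6 ≡ 2 (mod 31)  [q = 5: ≢ 1 ✓]
10^15 ≡ 1 shows ord(10) | 15, strictly less than φ(31); not a primitive root.

No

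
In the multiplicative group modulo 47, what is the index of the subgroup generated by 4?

2

The order of 4 must divide φ(47) = 47 − 1 = 46 = 2 · 23.
Divisors of 46: 1, 2, 23, 46.
Evaluate successive powers at the divisors of 46:
4^1 ≡ 4 (mod 47)
4^2 ≡ 16 (mod 47)
4^23 ≡ 1 (mod 47) ✓
Thus |⟨4⟩| = ord(4) = 23.
Index = |(Z/47Z)^×| / |⟨4⟩| = 46 / 23 = 2.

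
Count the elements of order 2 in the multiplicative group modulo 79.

1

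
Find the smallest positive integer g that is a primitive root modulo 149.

2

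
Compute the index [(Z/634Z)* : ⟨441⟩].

Since 441 ∈ (Z/634Z)^×, its order divides φ(634) = φ(2)·φ(317) = 1·316 = 316 = 2^2 · 79.
Divisors of 316: 1, 2, 4, 79, 158, 316.
Compute 441^d (mod 634) for the divisors d until we hit 1:
441^1 ≡ 441 (mod 634)
441^2 ≡ 477 (mod 634)
441^4 ≡ 557 (mod 634)
441^79 ≡ 633 (mod 634)
441^158 ≡ 1 (mod 634) ✓
So ord_634(441) = 158, hence |⟨441⟩| = 158.
Index = |(Z/634Z)^×| / |⟨441⟩| = 316 / 158 = 2.

2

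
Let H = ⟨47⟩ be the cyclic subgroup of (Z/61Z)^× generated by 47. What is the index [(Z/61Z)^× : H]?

20

ord(47) | φ(61) = 61 − 1 = 60 = 2^2 · 3 · 5.
Divisors of 60: 1, 2, 3, 4, 5, 6, 10, 12, 15, 20, 30, 60.
Test each divisor d:
47^1 ≡ 47 (mod 61)
47^2 ≡ 13 (mod 61)
47^3 ≡ 1 (mod 61) ✓
The order of 47 is 3, so the subgroup it generates has 3 elements.
Index = |(Z/61Z)^×| / |⟨47⟩| = 60 / 3 = 20.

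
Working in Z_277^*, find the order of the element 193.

46

ord(193) | φ(277) = 277 − 1 = 276 = 2^2 · 3 · 23.
Divisors of 276: 1, 2, 3, 4, 6, 12, 23, 46, 69, 92, 138, 276.
Check 193^d mod 277 for each divisor in increasing order:
193^1 ≡ 193 (mod 277)
193^2 ≡ 131 (mod 277)
193^3 ≡ 76 (mod 277)
193^4 ≡ 264 (mod 277)
193^6 ≡ 236 (mod 277)
193^12 ≡ 19 (mod 277)
193^23 ≡ 276 (mod 277)
193^46 ≡ 1 (mod 277) ✓
Therefore the multiplicative order of 193 modulo 277 is 46.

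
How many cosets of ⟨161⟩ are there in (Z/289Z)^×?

ord(161) | φ(289) = φ(17^2) = 17·(17−1) = 272 = 2^4 · 17.
Divisors of 272: 1, 2, 4, 8, 16, 17, 34, 68, 136, 272.
Check 161^d mod 289 for each divisor in increasing order:
161^1 ≡ 161 (mod 289)
161^2 ≡ 200 (mod 289)
161^4 ≡ 118 (mod 289)
161^8 ≡ 52 (mod 289)
161^16 ≡ 103 (mod 289)
161^17 ≡ 110 (mod 289)
161^34 ≡ 251 (mod 289)
161^68 ≡ 288 (mod 289)
161^136 ≡ 1 (mod 289) ✓
So ord_289(161) = 136, hence |⟨161⟩| = 136.
[(Z/289Z)^× : ⟨161⟩] = 272/136 = 2.

2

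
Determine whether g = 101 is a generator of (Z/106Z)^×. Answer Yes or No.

φ(106) = φ(2)·φ(53) = 1·52 = 52 = 2^2 · 13.
An element g generates (Z/106Z)^× iff g^(52/q) ≢ 1 (mod 106) for each prime q ∈ {2, 13}.
101^26 ≡ 105 (mod 106)  [q = 2: ≢ 1 ✓]
101^4 ≡ 95 (mod 106)  [q = 13: ≢ 1 ✓]
Every test exponent gives a nontrivial residue, hence 101 generates the full group.

Yes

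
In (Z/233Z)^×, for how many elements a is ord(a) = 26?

φ(233) = 233 − 1 = 232 = 2^3 · 29.
(Z/233Z)^× is cyclic (|G| = 232); a cyclic group of order m has exactly φ(d) elements of each order d | m, and none otherwise.
Since 26 ∤ 232, the count is 0.

0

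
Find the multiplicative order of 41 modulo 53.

52

Since 41 ∈ (Z/53Z)^×, its order divides φ(53) = 53 − 1 = 52 = 2^2 · 13.
Divisors of 52: 1, 2, 4, 13, 26, 52.
Evaluate successive powers at the divisors of 52:
41^1 ≡ 41 (mod 53)
41^2 ≡ 38 (mod 53)
41^4 ≡ 13 (mod 53)
41^13 ≡ 30 (mod 53)
41^26 ≡ 52 (mod 53)
41^52 ≡ 1 (mod 53) ✓
Therefore the multiplicative order of 41 modulo 53 is 52.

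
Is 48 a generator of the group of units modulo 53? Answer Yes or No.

φ(53) = 53 − 1 = 52 = 2^2 · 13.
It suffices to check that the order of 48 is not a proper divisor of 52: compute 48^(52/q) for q ∈ {2, 13}.
48^26 ≡ 52 (mod 53)  [q = 2: ≢ 1 ✓]
48^4 ≡ 42 (mod 53)  [q = 13: ≢ 1 ✓]
Every test exponent gives a nontrivial residue, hence 48 generates the full group.

Yes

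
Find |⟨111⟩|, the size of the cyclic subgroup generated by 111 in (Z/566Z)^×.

The order of 111 must divide φ(566) = φ(2)·φ(283) = 1·282 = 282 = 2 · 3 · 47.
Divisors of 282: 1, 2, 3, 6, 47, 94, 141, 282.
Compute 111^d (mod 566) for the divisors d until we hit 1:
111^1 ≡ 111 (mod 566)
111^2 ≡ 435 (mod 566)
111^3 ≡ 175 (mod 566)
111^6 ≡ 61 (mod 566)
111^47 ≡ 1 (mod 566) ✓
So ord_566(111) = 47.

47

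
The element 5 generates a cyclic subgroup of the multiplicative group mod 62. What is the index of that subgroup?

Since 5 ∈ (Z/62Z)^×, its order divides φ(62) = φ(2)·φ(31) = 1·30 = 30 = 2 · 3 · 5.
Divisors of 30: 1, 2, 3, 5, 6, 10, 15, 30.
Test each divisor d:
5^1 ≡ 5 (mod 62)
5^2 ≡ 25 (mod 62)
5^3 ≡ 1 (mod 62) ✓
So ord_62(5) = 3, hence |⟨5⟩| = 3.
The index is φ(62) / ord(5) = 30 / 3 = 10.

10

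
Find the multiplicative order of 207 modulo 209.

45

The order of 207 must divide φ(209) = φ(11·19) = (11−1)·(19−1) = 10·18 = 180 = 2^2 · 3^2 · 5.
Divisors of 180: 1, 2, 3, 4, 5, 6, 9, 10, 12, 15, 18, 20, 30, 36, 45, 60, 90, 180.
Test each divisor d:
207^1 ≡ 207
207^2 ≡ 4
207^3 ≡ 201
207^4 ≡ 16
207^5 ≡ 177
207^6 ≡ 64
207^9 ≡ 115
207^10 ≡ 188
207^12 ≡ 125
207^15 ≡ 45
207^18 ≡ 58
207^20 ≡ 23
207^30 ≡ 144
207^36 ≡ 20
207^45 ≡ 1
So ord_209(207) = 45.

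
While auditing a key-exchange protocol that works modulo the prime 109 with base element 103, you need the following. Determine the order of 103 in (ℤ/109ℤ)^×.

The order of 103 must divide φ(109) = 109 − 1 = 108 = 2^2 · 3^3.
Divisors of 108: 1, 2, 3, 4, 6, 9, 12, 18, 27, 36, 54, 108.
Compute 103^d (mod 109) for the divisors d until we hit 1:
103^1 ≡ 103 (mod 109)
103^2 ≡ 36 (mod 109)
103^3 ≡ 2 (mod 109)
103^4 ≡ 97 (mod 109)
103^6 ≡ 4 (mod 109)
103^9 ≡ 8 (mod 109)
103^12 ≡ 16 (mod 109)
103^18 ≡ 64 (mod 109)
103^27 ≡ 76 (mod 109)
103^36 ≡ 63 (mod 109)
103^54 ≡ 108 (mod 109)
103^108 ≡ 1 (mod 109) ✓
The smallest such exponent is 108, so the order of 103 is 108.

108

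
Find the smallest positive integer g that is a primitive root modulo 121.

2

φ(121) = φ(11^2) = 11·(11−1) = 110 = 2 · 5 · 11.
g is a primitive root iff g^(110/q) ≢ 1 (mod 121) for each prime q ∈ {2, 5, 11}.
g = 2: 2^55 ≡ 120; 2^22 ≡ 81; 2^10 ≡ 56 — none is 1, so 2 is a primitive root.
Hence the least primitive root of 121 is 2.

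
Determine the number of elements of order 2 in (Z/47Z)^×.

1

φ(47) = 47 − 1 = 46 = 2 · 23.
(Z/47Z)^× is cyclic (|G| = 46); a cyclic group of order m has exactly φ(d) elements of each order d | m, and none otherwise.
2 | 46, and φ(2) = 2 − 1 = 1.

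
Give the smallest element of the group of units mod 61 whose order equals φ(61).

φ(61) = 61 − 1 = 60 = 2^2 · 3 · 5.
g is a primitive root iff g^(60/q) ≢ 1 (mod 61) for each prime q ∈ {2, 3, 5}.
g = 2: 2^30 ≡ 60; 2^20 ≡ 47; 2^12 ≡ 9 — none is 1, so 2 is a primitive root.
Hence the least primitive root of 61 is 2.

2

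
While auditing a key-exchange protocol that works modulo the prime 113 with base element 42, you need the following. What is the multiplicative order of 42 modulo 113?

16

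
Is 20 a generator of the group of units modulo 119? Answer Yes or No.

No

119 = 7 · 17 is a product of two distinct odd primes, so (Z/119Z)^× ≅ (Z/7Z)^× × (Z/17Z)^× is not cyclic.
No primitive root modulo 119 exists; in particular 20 is not one.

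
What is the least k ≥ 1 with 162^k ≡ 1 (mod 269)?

Since 162 ∈ (Z/269Z)^×, its order divides φ(269) = 269 − 1 = 268 = 2^2 · 67.
Divisors of 268: 1, 2, 4, 67, 134, 268.
Compute 162^d (mod 269) for the divisors d until we hit 1:
162^1 ≡ 162 (mod 269)
162^2 ≡ 151 (mod 269)
162^4 ≡ 205 (mod 269)
162^67 ≡ 187 (mod 269)
162^134 ≡ 268 (mod 269)
162^268 ≡ 1 (mod 269) ✓
The smallest such exponent is 268, so the order of 162 is 268.

268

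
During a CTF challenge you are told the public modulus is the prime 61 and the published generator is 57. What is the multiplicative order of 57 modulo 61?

Since 57 ∈ (Z/61Z)^×, its order divides φ(61) = 61 − 1 = 60 = 2^2 · 3 · 5.
Divisors of 60: 1, 2, 3, 4, 5, 6, 10, 12, 15, 20, 30, 60.
Check 57^d mod 61 for each divisor in increasing order:
57^1 ≡ 57
57^2 ≡ 16
57^3 ≡ 58
57^4 ≡ 12
57^5 ≡ 13
57^6 ≡ 9
57^10 ≡ 47
57^12 ≡ 20
57^15 ≡ 1
Hence ord(57) = 15.

15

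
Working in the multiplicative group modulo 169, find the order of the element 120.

39

The order of 120 must divide φ(169) = φ(13^2) = 13·(13−1) = 156 = 2^2 · 3 · 13.
Divisors of 156: 1, 2, 3, 4, 6, 12, 13, 26, 39, 52, 78, 156.
Test each divisor d:
120^1 ≡ 120 (mod 169)
120^2 ≡ 35 (mod 169)
120^3 ≡ 144 (mod 169)
120^4 ≡ 42 (mod 169)
120^6 ≡ 118 (mod 169)
120^12 ≡ 66 (mod 169)
120^13 ≡ 146 (mod 169)
120^26 ≡ 22 (mod 169)
120^39 ≡ 1 (mod 169) ✓
So ord_169(120) = 39.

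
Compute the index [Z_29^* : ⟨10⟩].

1

The order of 10 must divide φ(29) = 29 − 1 = 28 = 2^2 · 7.
Divisors of 28: 1, 2, 4, 7, 14, 28.
Compute 10^d (mod 29) for the divisors d until we hit 1:
10^1 ≡ 10 (mod 29)
10^2 ≡ 13 (mod 29)
10^4 ≡ 24 (mod 29)
10^7 ≡ 17 (mod 29)
10^14 ≡ 28 (mod 29)
10^28 ≡ 1 (mod 29) ✓
The order of 10 is 28, so the subgroup it generates has 28 elements.
Index = |(Z/29Z)^×| / |⟨10⟩| = 28 / 28 = 1.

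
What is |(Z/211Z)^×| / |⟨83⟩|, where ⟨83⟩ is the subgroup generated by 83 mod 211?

ord(83) | φ(211) = 211 − 1 = 210 = 2 · 3 · 5 · 7.
Divisors of 210: 1, 2, 3, 5, 6, 7, 10, 14, 15, 21, 30, 35, 42, 70, 105, 210.
Check 83^d mod 211 for each divisor in increasing order:
83^1 ≡ 83 (mod 211)
83^2 ≡ 137 (mod 211)
83^3 ≡ 188 (mod 211)
83^5 ≡ 14 (mod 211)
83^6 ≡ 107 (mod 211)
83^7 ≡ 19 (mod 211)
83^10 ≡ 196 (mod 211)
83^14 ≡ 150 (mod 211)
83^15 ≡ 1 (mod 211) ✓
Thus |⟨83⟩| = ord(83) = 15.
Index = |(Z/211Z)^×| / |⟨83⟩| = 210 / 15 = 14.

14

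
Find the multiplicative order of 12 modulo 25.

20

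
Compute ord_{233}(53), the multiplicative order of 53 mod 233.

232

By Lagrange's theorem, ord_233(53) divides φ(233) = 233 − 1 = 232 = 2^3 · 29.
Divisors of 232: 1, 2, 4, 8, 29, 58, 116, 232.
Evaluate successive powers at the divisors of 232:
53^1 ≡ 53
53^2 ≡ 13
53^4 ≡ 169
53^8 ≡ 135
53^29 ≡ 136
53^58 ≡ 89
53^116 ≡ 232
53^232 ≡ 1
Therefore the multiplicative order of 53 modulo 233 is 232.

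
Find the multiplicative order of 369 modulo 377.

28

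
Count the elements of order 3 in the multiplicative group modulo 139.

2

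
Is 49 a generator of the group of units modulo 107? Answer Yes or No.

No

φ(107) = 107 − 1 = 106 = 2 · 53.
49 is a primitive root mod 107 iff 49^(φ(107)/q) ≢ 1 for every prime q | φ(107), i.e. q ∈ {2, 53}.
49^53 ≡ 1 (mod 107)  [q = 2: ≡ 1 ✗]
49^2 ≡ 47 (mod 107)  [q = 53: ≢ 1 ✓]
49^53 ≡ 1 shows ord(49) | 53, strictly less than φ(107); not a primitive root.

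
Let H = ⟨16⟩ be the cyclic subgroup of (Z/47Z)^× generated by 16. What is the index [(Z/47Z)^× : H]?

2

By Lagrange's theorem, ord_47(16) divides φ(47) = 47 − 1 = 46 = 2 · 23.
Divisors of 46: 1, 2, 23, 46.
Compute 16^d (mod 47) for the divisors d until we hit 1:
16^1 ≡ 16 (mod 47)
16^2 ≡ 21 (mod 47)
16^23 ≡ 1 (mod 47) ✓
So ord_47(16) = 23, hence |⟨16⟩| = 23.
Index = |(Z/47Z)^×| / |⟨16⟩| = 46 / 23 = 2.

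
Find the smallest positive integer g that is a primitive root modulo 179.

2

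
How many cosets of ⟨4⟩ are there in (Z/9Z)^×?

The order of 4 must divide φ(9) = φ(3^2) = 3·(3−1) = 6 = 2 · 3.
Divisors of 6: 1, 2, 3, 6.
Evaluate successive powers at the divisors of 6:
4^1 ≡ 4 (mod 9)
4^2 ≡ 7 (mod 9)
4^3 ≡ 1 (mod 9) ✓
The order of 4 is 3, so the subgroup it generates has 3 elements.
The index is φ(9) / ord(4) = 6 / 3 = 2.

2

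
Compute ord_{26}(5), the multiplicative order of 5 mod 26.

The order of 5 must divide φ(26) = φ(2)·φ(13) = 1·12 = 12 = 2^2 · 3.
Divisors of 12: 1, 2, 3, 4, 6, 12.
Check 5^d mod 26 for each divisor in increasing order:
5^1 ≡ 5 (mod 26)
5^2 ≡ 25 (mod 26)
5^3 ≡ 21 (mod 26)
5^4 ≡ 1 (mod 26) ✓
The smallest such exponent is 4, so the order of 5 is 4.

4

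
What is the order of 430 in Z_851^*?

132

The order of 430 must divide φ(851) = φ(23·37) = (23−1)·(37−1) = 22·36 = 792 = 2^3 · 3^2 · 11.
Divisors of 792: 1, 2, 3, 4, 6, 8, 9, 11, 12, 18, 22, 24, 33, 36, 44, 66, 72, 88, 99, 132, 198, 264, 396, 792.
Check 430^d mod 851 for each divisor in increasing order:
430^1 ≡ 430 (mod 851)
430^2 ≡ 233 (mod 851)
430^3 ≡ 623 (mod 851)
430^4 ≡ 676 (mod 851)
430^6 ≡ 73 (mod 851)
430^8 ≡ 840 (mod 851)
430^9 ≡ 376 (mod 851)
430^11 ≡ 806 (mod 851)
430^12 ≡ 223 (mod 851)
430^18 ≡ 110 (mod 851)
430^22 ≡ 323 (mod 851)
430^24 ≡ 371 (mod 851)
430^33 ≡ 783 (mod 851)
430^36 ≡ 186 (mod 851)
430^44 ≡ 507 (mod 851)
430^66 ≡ 369 (mod 851)
430^72 ≡ 556 (mod 851)
430^88 ≡ 47 (mod 851)
430^99 ≡ 438 (mod 851)
430^132 ≡ 1 (mod 851) ✓
So ord_851(430) = 132.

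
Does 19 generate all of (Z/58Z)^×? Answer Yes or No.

Yes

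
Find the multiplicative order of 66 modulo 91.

6

ord(66) | φ(91) = φ(7·13) = (7−1)·(13−1) = 6·12 = 72 = 2^3 · 3^2.
Divisors of 72: 1, 2, 3, 4, 6, 8, 9, 12, 18, 24, 36, 72.
Evaluate successive powers at the divisors of 72:
66^1 ≡ 66 (mod 91)
66^2 ≡ 79 (mod 91)
66^3 ≡ 27 (mod 91)
66^4 ≡ 53 (mod 91)
66^6 ≡ 1 (mod 91) ✓
The smallest such exponent is 6, so the order of 66 is 6.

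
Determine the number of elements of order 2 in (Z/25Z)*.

1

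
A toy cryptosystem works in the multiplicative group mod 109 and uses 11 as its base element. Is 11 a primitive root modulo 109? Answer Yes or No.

Yes

φ(109) = 109 − 1 = 108 = 2^2 · 3^3.
11 is a primitive root mod 109 iff 11^(φ(109)/q) ≢ 1 for every prime q | φ(109), i.e. q ∈ {2, 3}.
11^54 ≡ 108 (mod 109)  [q = 2: ≢ 1 ✓]
11^36 ≡ 45 (mod 109)  [q = 3: ≢ 1 ✓]
Every test exponent gives a nontrivial residue, hence 11 generates the full group.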